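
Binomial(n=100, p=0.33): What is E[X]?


E[X] = n*p = 100 * 0.33 = 33

33


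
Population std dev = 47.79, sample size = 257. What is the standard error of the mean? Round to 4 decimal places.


SE = sigma / sqrt(n)
sqrt(257) ≈ 16.031220
SE = 47.79 / 16.031220 ≈ 2.981058

2.9811


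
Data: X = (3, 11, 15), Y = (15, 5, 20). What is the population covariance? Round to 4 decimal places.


Cov = (1/n)*sum((xi-xbar)(yi-ybar))
n = 3, xbar = 29/3 ≈ 9.666667, ybar = 40/3 ≈ 13.333333
sum((xi-xbar)(yi-ybar)) = 40/3 ≈ 13.333333
Cov = 13.333333 / 3 = 40/9 ≈ 4.444444

4.4444


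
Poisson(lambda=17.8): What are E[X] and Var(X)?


E[X] = Var(X) = lambda = 17.8

17.8, 17.8


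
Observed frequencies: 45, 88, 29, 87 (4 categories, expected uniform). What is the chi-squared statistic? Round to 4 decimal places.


chi2 = sum((O-E)^2/E), E = total/4
total = 249, E = 249/4 = 62.25
(45 - 62.25)^2 / 62.25 = 297.5625 / 62.25 = 1587/332 ≈ 4.780120
(88 - 62.25)^2 / 62.25 = 663.0625 / 62.25 = 10609/996 ≈ 10.651606
(29 - 62.25)^2 / 62.25 = 1105.5625 / 62.25 = 17689/996 ≈ 17.760040
(87 - 62.25)^2 / 62.25 = 612.5625 / 62.25 = 3267/332 ≈ 9.840361
chi2 = 10715/249 ≈ 43.032129

43.0321


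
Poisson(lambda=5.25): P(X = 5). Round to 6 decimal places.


P = e^(-lam) * lam^k / k!
e^(-5.25) ≈ 0.005247518
lam^k = 5.25^5 = 4084101/1024 ≈ 3988.379883
k! = 5! = 120
P = 0.005247518 * 3988.379883 / 120 ≈ 0.174409

0.174409


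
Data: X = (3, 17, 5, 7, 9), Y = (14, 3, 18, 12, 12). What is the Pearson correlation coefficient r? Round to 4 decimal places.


r = sum((xi-xbar)(yi-ybar)) / sqrt(sum((xi-xbar)^2) * sum((yi-ybar)^2))
n = 5, xbar = 41/5 = 8.2, ybar = 59/5 = 11.8
Sxy = sum((xi-xbar)(yi-ybar)) = -108.8
Sxx = sum((xi-xbar)^2) = 116.8
Syy = sum((yi-ybar)^2) = 120.8
sqrt(Sxx*Syy) ≈ 118.783164
r = Sxy / sqrt(Sxx*Syy) = -108.8 / 118.783164 ≈ -0.915955

-0.9160


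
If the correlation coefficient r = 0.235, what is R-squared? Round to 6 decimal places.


R^2 = r^2 = (0.235)^2 = 0.055225

0.055225


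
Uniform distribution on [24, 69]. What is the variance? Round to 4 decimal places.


Var = (b-a)^2 / 12
(b-a)^2 = (69 - 24)^2 = 2025
Var = 2025/12 = 168.75

168.7500


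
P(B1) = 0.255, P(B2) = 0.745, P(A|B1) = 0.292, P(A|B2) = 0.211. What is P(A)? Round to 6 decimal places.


P(A) = P(A|B1)*P(B1) + P(A|B2)*P(B2)
P(A|B1)*P(B1) = 0.292 * 0.255 = 0.07446
P(A|B2)*P(B2) = 0.211 * 0.745 = 0.157195
P(A) = 0.07446 + 0.157195 = 0.231655

0.231655


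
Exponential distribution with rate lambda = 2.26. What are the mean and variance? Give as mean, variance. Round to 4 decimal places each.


mean = 1/lam, var = 1/lam^2
mean = 1 / 2.26 = 50/113 ≈ 0.442478
lam^2 = 2.26^2 = 5.1076
var = 1 / 5.1076 ≈ 0.195787

0.4425, 0.1958


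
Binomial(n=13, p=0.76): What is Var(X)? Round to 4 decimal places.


Var = n*p*(1-p) = 13 * 0.76 * 0.24 = 2.3712

2.3712


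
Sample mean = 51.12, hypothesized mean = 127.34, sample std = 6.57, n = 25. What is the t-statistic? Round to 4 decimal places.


t = (xbar - mu0) / (s/sqrt(n))
xbar - mu0 = 51.12 - 127.34 = -76.22
sqrt(25) = 5
s/sqrt(n) = 6.57 / 5 = 1.314
t = -76.22 / 1.314 = -38110/657 ≈ -58.006088

-58.0061


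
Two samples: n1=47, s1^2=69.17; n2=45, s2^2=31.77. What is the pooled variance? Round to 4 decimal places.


sp^2 = ((n1-1)*s1^2 + (n2-1)*s2^2)/(n1+n2-2)
(n1-1)*s1^2 = 46 * 69.17 = 3181.82
(n2-1)*s2^2 = 44 * 31.77 = 1397.88
numerator = 3181.82 + 1397.88 = 4579.7
n1+n2-2 = 90
sp^2 = 4579.7 / 90 = 45797/900 ≈ 50.885556

50.8856


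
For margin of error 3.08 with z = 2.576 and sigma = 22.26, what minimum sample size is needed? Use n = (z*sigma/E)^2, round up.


z*sigma/E = 2.576 * 22.26 / 3.08 = 25599/1375 ≈ 18.617455
(z*sigma/E)^2 ≈ 346.609614
round up: n = 347

347


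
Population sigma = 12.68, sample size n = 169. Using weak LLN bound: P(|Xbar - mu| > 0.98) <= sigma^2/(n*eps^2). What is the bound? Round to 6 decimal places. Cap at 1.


bound = min(1, sigma^2/(n*eps^2))
sigma^2 = 12.68^2 = 160.7824
n*eps^2 = 169 * 0.98^2 = 169 * 0.9604 = 162.3076
sigma^2/(n*eps^2) = 160.7824 / 162.3076 ≈ 0.99060303

0.990603


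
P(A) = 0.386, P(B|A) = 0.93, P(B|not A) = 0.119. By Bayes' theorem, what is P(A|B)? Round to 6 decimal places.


P(A|B) = P(B|A)*P(A) / P(B), P(B) = P(B|A)*P(A) + P(B|not A)*P(not A)
P(B|A)*P(A) = 0.93 * 0.386 = 0.35898
P(B|not A)*P(not A) = 0.119 * 0.614 = 0.073066
P(B) = 0.35898 + 0.073066 = 0.432046
P(A|B) = 0.35898 / 0.432046 ≈ 0.83088375

0.830884


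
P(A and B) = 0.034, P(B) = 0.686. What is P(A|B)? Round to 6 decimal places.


P(A|B) = P(A and B) / P(B) = 0.034 / 0.686 = 17/343 ≈ 0.04956268

0.049563


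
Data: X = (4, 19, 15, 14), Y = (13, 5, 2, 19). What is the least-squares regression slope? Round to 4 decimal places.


b = sum((xi-xbar)(yi-ybar)) / sum((xi-xbar)^2)
n = 4, xbar = 52/4 = 13, ybar = 39/4 = 9.75
Sxy = sum((xi-xbar)(yi-ybar)) = -64
Sxx = sum((xi-xbar)^2) = 122
b = Sxy / Sxx = -32/61 ≈ -0.524590

-0.5246


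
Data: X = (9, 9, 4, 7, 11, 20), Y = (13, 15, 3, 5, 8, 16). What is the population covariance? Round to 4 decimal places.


Cov = (1/n)*sum((xi-xbar)(yi-ybar))
n = 6, xbar = 60/6 = 10, ybar = 60/6 = 10
sum((xi-xbar)(yi-ybar)) = 107
Cov = 107 / 6 = 107/6 ≈ 17.833333

17.8333


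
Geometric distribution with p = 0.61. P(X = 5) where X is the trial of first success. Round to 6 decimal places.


P = (1-p)^(k-1) * p
(1-p)^(k-1) = 0.39^4 = 0.02313441
P = 0.02313441 * 0.61 ≈ 0.01411199

0.014112


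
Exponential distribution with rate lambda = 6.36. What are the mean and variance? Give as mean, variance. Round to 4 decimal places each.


mean = 1/lam, var = 1/lam^2
mean = 1 / 6.36 = 25/159 ≈ 0.157233
lam^2 = 6.36^2 = 40.4496
var = 1 / 40.4496 ≈ 0.024722

0.1572, 0.0247


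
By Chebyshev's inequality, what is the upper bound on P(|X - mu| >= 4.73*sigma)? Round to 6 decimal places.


P <= 1/k^2
k^2 = 4.73^2 = 22.3729
1/k^2 = 1 / 22.3729 ≈ 0.04469693

0.044697


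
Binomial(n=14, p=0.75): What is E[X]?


E[X] = n*p = 14 * 0.75 = 10.5

10.5


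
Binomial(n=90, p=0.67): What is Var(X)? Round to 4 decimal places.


Var = n*p*(1-p) = 90 * 0.67 * 0.33 = 19.899

19.8990


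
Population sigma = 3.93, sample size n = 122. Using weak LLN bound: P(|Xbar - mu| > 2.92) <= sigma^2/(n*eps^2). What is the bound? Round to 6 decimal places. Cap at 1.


bound = min(1, sigma^2/(n*eps^2))
sigma^2 = 3.93^2 = 15.4449
n*eps^2 = 122 * 2.92^2 = 122 * 8.5264 = 1040.2208
sigma^2/(n*eps^2) = 15.4449 / 1040.2208 ≈ 0.01484771

0.014848


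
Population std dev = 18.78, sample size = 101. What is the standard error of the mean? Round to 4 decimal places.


SE = sigma / sqrt(n)
sqrt(101) ≈ 10.049876
SE = 18.78 / 10.049876 ≈ 1.868680

1.8687


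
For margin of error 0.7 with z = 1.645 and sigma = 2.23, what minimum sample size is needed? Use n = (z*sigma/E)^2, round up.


z*sigma/E = 1.645 * 2.23 / 0.7 = 5.2405
(z*sigma/E)^2 ≈ 27.462840
round up: n = 28

28


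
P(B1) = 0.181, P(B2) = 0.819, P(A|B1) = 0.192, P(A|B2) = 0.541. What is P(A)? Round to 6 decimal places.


P(A) = P(A|B1)*P(B1) + P(A|B2)*P(B2)
P(A|B1)*P(B1) = 0.192 * 0.181 = 0.034752
P(A|B2)*P(B2) = 0.541 * 0.819 = 0.443079
P(A) = 0.034752 + 0.443079 = 0.477831

0.477831


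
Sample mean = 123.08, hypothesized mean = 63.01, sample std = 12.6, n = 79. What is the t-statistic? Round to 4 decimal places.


t = (xbar - mu0) / (s/sqrt(n))
xbar - mu0 = 123.08 - 63.01 = 60.07
sqrt(79) ≈ 8.88819442
s/sqrt(n) = 12.6 / 8.88819442 ≈ 1.41761076
t = 60.07 / 1.41761076 ≈ 42.374114

42.3741


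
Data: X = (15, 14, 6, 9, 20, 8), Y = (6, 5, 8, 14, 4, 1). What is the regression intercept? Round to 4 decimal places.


a = ybar - b*xbar, where b = sum((xi-xbar)(yi-ybar)) / sum((xi-xbar)^2)
n = 6, xbar = 72/6 = 12, ybar = 38/6 = 19/3 ≈ 6.333333
Sxy = sum((xi-xbar)(yi-ybar)) = -34
Sxx = sum((xi-xbar)^2) = 138
b = Sxy / Sxx = -17/69 ≈ -0.246377
a = 6.333333 - (-0.246377) * 12 = 641/69 ≈ 9.289855

9.2899


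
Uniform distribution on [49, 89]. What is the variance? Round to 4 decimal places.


Var = (b-a)^2 / 12
(b-a)^2 = (89 - 49)^2 = 1600
Var = 1600/12 ≈ 133.333333

133.3333


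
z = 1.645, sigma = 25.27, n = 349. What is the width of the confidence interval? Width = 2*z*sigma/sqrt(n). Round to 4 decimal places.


width = 2*z*sigma/sqrt(n)
2*z*sigma = 2 * 1.645 * 25.27 = 83.1383
sqrt(349) ≈ 18.681542
width = 83.1383 / 18.681542 ≈ 4.450291

4.4503


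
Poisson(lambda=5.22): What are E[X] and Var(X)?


E[X] = Var(X) = lambda = 5.22

5.22, 5.22


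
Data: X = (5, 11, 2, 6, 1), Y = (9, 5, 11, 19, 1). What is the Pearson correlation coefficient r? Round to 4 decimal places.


r = sum((xi-xbar)(yi-ybar)) / sqrt(sum((xi-xbar)^2) * sum((yi-ybar)^2))
n = 5, xbar = 25/5 = 5, ybar = 45/5 = 9
Sxy = sum((xi-xbar)(yi-ybar)) = 12
Sxx = sum((xi-xbar)^2) = 62
Syy = sum((yi-ybar)^2) = 184
sqrt(Sxx*Syy) ≈ 106.808239
r = Sxy / sqrt(Sxx*Syy) = 12 / 106.808239 ≈ 0.112351

0.1124


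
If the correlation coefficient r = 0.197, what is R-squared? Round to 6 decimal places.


R^2 = r^2 = (0.197)^2 = 0.038809

0.038809


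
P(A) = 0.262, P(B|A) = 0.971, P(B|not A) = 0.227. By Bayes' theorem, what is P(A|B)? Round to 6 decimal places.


P(A|B) = P(B|A)*P(A) / P(B), P(B) = P(B|A)*P(A) + P(B|not A)*P(not A)
P(B|A)*P(A) = 0.971 * 0.262 = 0.254402
P(B|not A)*P(not A) = 0.227 * 0.738 = 0.167526
P(B) = 0.254402 + 0.167526 = 0.421928
P(A|B) = 0.254402 / 0.421928 ≈ 0.60295121

0.602951


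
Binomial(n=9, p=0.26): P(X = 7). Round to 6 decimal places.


P = C(n,k) * p^k * (1-p)^(n-k)
C(9,7) = 36
p^k = 0.26^7 ≈ 0.00008031810
(1-p)^(n-k) = 0.74^2 = 0.5476
P = 36 * 0.00008031810 * 0.5476 ≈ 0.001583

0.001583


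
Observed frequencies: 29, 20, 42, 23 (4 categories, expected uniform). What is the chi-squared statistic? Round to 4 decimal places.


chi2 = sum((O-E)^2/E), E = total/4
total = 114, E = 114/4 = 28.5
(29 - 28.5)^2 / 28.5 = 0.25 / 28.5 = 1/114 ≈ 0.008772
(20 - 28.5)^2 / 28.5 = 72.25 / 28.5 = 289/114 ≈ 2.535088
(42 - 28.5)^2 / 28.5 = 182.25 / 28.5 = 243/38 ≈ 6.394737
(23 - 28.5)^2 / 28.5 = 30.25 / 28.5 = 121/114 ≈ 1.061404
chi2 = 10

10.0000


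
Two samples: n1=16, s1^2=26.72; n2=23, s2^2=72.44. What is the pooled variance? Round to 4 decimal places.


sp^2 = ((n1-1)*s1^2 + (n2-1)*s2^2)/(n1+n2-2)
(n1-1)*s1^2 = 15 * 26.72 = 400.8
(n2-1)*s2^2 = 22 * 72.44 = 1593.68
numerator = 400.8 + 1593.68 = 1994.48
n1+n2-2 = 37
sp^2 = 1994.48 / 37 = 49862/925 ≈ 53.904865

53.9049


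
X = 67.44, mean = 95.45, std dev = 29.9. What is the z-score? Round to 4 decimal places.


z = (X - mu) / sigma
X - mu = 67.44 - 95.45 = -28.01
z = -28.01 / 29.9 = -2801/2990 ≈ -0.936789

-0.9368


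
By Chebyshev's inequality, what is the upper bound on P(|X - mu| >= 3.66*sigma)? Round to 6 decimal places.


P <= 1/k^2
k^2 = 3.66^2 = 13.3956
1/k^2 = 1 / 13.3956 ≈ 0.07465138

0.074651


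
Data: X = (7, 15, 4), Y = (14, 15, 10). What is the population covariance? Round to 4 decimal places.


Cov = (1/n)*sum((xi-xbar)(yi-ybar))
n = 3, xbar = 26/3 ≈ 8.666667, ybar = 39/3 = 13
sum((xi-xbar)(yi-ybar)) = 25
Cov = 25 / 3 = 25/3 ≈ 8.333333

8.3333


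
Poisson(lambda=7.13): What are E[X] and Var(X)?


E[X] = Var(X) = lambda = 7.13

7.13, 7.13


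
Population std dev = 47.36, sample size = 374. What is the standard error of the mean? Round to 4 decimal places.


SE = sigma / sqrt(n)
sqrt(374) ≈ 19.339080
SE = 47.36 / 19.339080 ≈ 2.448927

2.4489


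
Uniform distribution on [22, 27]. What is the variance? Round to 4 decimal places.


Var = (b-a)^2 / 12
(b-a)^2 = (27 - 22)^2 = 25
Var = 25/12 ≈ 2.083333

2.0833


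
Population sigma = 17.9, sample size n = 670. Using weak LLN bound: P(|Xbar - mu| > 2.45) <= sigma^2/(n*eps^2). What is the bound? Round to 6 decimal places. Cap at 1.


bound = min(1, sigma^2/(n*eps^2))
sigma^2 = 17.9^2 = 320.41
n*eps^2 = 670 * 2.45^2 = 670 * 6.0025 = 4021.675
sigma^2/(n*eps^2) = 320.41 / 4021.675 ≈ 0.07967078

0.079671


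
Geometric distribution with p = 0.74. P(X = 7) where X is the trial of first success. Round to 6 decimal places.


P = (1-p)^(k-1) * p
(1-p)^(k-1) = 0.26^6 ≈ 0.0003089158
P = 0.0003089158 * 0.74 ≈ 0.0002285977

0.000229


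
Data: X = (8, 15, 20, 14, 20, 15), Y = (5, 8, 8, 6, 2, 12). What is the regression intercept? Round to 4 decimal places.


a = ybar - b*xbar, where b = sum((xi-xbar)(yi-ybar)) / sum((xi-xbar)^2)
n = 6, xbar = 92/6 = 46/3 ≈ 15.333333, ybar = 41/6 ≈ 6.833333
Sxy = sum((xi-xbar)(yi-ybar)) = -14/3 ≈ -4.666667
Sxx = sum((xi-xbar)^2) = 298/3 ≈ 99.333333
b = Sxy / Sxx = -7/149 ≈ -0.046980
a = 6.833333 - (-0.046980) * 15.333333 = 2251/298 ≈ 7.553691

7.5537


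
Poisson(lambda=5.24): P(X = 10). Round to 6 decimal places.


P = e^(-lam) * lam^k / k!
e^(-5.24) ≈ 0.005300257
lam^k = 5.24^10 ≈ 15606764.239393
k! = 10! = 3628800
P = 0.005300257 * 15606764.239393 / 3628800 ≈ 0.022795

0.022795


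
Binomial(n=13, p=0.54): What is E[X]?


E[X] = n*p = 13 * 0.54 = 7.02

7.02


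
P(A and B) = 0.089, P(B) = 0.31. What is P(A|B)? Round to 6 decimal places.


P(A|B) = P(A and B) / P(B) = 0.089 / 0.31 = 89/310 ≈ 0.28709677

0.287097


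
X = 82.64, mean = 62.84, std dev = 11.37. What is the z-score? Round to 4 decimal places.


z = (X - mu) / sigma
X - mu = 82.64 - 62.84 = 19.8
z = 19.8 / 11.37 = 660/379 ≈ 1.741425

1.7414


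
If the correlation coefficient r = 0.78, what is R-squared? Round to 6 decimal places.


R^2 = r^2 = (0.78)^2 = 0.6084

0.608400


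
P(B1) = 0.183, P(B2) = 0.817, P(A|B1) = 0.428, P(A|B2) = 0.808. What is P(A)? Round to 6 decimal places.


P(A) = P(A|B1)*P(B1) + P(A|B2)*P(B2)
P(A|B1)*P(B1) = 0.428 * 0.183 = 0.078324
P(A|B2)*P(B2) = 0.808 * 0.817 = 0.660136
P(A) = 0.078324 + 0.660136 = 0.73846

0.738460


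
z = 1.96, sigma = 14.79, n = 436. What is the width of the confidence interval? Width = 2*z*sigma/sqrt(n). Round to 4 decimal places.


width = 2*z*sigma/sqrt(n)
2*z*sigma = 2 * 1.96 * 14.79 = 57.9768
sqrt(436) ≈ 20.880613
width = 57.9768 / 20.880613 ≈ 2.776585

2.7766


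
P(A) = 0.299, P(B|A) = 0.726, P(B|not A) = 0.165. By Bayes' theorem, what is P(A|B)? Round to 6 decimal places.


P(A|B) = P(B|A)*P(A) / P(B), P(B) = P(B|A)*P(A) + P(B|not A)*P(not A)
P(B|A)*P(A) = 0.726 * 0.299 = 0.217074
P(B|not A)*P(not A) = 0.165 * 0.701 = 0.115665
P(B) = 0.217074 + 0.115665 = 0.332739
P(A|B) = 0.217074 / 0.332739 ≈ 0.65238520

0.652385


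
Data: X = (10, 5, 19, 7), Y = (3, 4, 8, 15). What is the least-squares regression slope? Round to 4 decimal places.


b = sum((xi-xbar)(yi-ybar)) / sum((xi-xbar)^2)
n = 4, xbar = 41/4 = 10.25, ybar = 30/4 = 7.5
Sxy = sum((xi-xbar)(yi-ybar)) = -0.5
Sxx = sum((xi-xbar)^2) = 114.75
b = Sxy / Sxx = -2/459 ≈ -0.004357

-0.0044


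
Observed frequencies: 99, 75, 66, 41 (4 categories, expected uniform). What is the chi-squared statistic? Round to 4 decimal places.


chi2 = sum((O-E)^2/E), E = total/4
total = 281, E = 281/4 = 70.25
(99 - 70.25)^2 / 70.25 = 826.5625 / 70.25 = 13225/1124 ≈ 11.766014
(75 - 70.25)^2 / 70.25 = 22.5625 / 70.25 = 361/1124 ≈ 0.321174
(66 - 70.25)^2 / 70.25 = 18.0625 / 70.25 = 289/1124 ≈ 0.257117
(41 - 70.25)^2 / 70.25 = 855.5625 / 70.25 = 13689/1124 ≈ 12.178826
chi2 = 6891/281 ≈ 24.523132

24.5231


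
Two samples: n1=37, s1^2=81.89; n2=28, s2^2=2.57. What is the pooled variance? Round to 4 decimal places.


sp^2 = ((n1-1)*s1^2 + (n2-1)*s2^2)/(n1+n2-2)
(n1-1)*s1^2 = 36 * 81.89 = 2948.04
(n2-1)*s2^2 = 27 * 2.57 = 69.39
numerator = 2948.04 + 69.39 = 3017.43
n1+n2-2 = 63
sp^2 = 3017.43 / 63 = 33527/700 ≈ 47.895714

47.8957


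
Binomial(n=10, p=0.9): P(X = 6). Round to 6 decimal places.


P = C(n,k) * p^k * (1-p)^(n-k)
C(10,6) = 210
p^k = 0.9^6 = 0.531441
(1-p)^(n-k) = 0.1^4 = 0.0001
P = 210 * 0.531441 * 0.0001 ≈ 0.011160

0.011160


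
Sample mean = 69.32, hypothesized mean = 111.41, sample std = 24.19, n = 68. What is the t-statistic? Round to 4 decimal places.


t = (xbar - mu0) / (s/sqrt(n))
xbar - mu0 = 69.32 - 111.41 = -42.09
sqrt(68) ≈ 8.24621125
s/sqrt(n) = 24.19 / 8.24621125 ≈ 2.93346838
t = -42.09 / 2.93346838 ≈ -14.348203

-14.3482


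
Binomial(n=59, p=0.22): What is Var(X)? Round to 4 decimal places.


Var = n*p*(1-p) = 59 * 0.22 * 0.78 = 10.1244

10.1244


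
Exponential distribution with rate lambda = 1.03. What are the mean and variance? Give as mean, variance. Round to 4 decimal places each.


mean = 1/lam, var = 1/lam^2
mean = 1 / 1.03 = 100/103 ≈ 0.970874
lam^2 = 1.03^2 = 1.0609
var = 1 / 1.0609 ≈ 0.942596

0.9709, 0.9426


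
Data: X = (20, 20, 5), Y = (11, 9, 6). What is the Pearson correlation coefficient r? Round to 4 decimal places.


r = sum((xi-xbar)(yi-ybar)) / sqrt(sum((xi-xbar)^2) * sum((yi-ybar)^2))
n = 3, xbar = 45/3 = 15, ybar = 26/3 ≈ 8.666667
Sxy = sum((xi-xbar)(yi-ybar)) = 40
Sxx = sum((xi-xbar)^2) = 150
Syy = sum((yi-ybar)^2) = 38/3 ≈ 12.666667
sqrt(Sxx*Syy) ≈ 43.588989
r = Sxy / sqrt(Sxx*Syy) = 40 / 43.588989 ≈ 0.917663

0.9177


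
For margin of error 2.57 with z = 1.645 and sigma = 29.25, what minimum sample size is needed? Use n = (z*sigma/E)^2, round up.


z*sigma/E = 1.645 * 29.25 / 2.57 = 38493/2056 ≈ 18.722276
(z*sigma/E)^2 ≈ 350.523629
round up: n = 351

351


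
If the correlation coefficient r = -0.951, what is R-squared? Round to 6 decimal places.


R^2 = r^2 = (-0.951)^2 = 0.904401

0.904401


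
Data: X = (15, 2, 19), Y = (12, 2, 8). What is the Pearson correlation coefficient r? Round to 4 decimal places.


r = sum((xi-xbar)(yi-ybar)) / sqrt(sum((xi-xbar)^2) * sum((yi-ybar)^2))
n = 3, xbar = 36/3 = 12, ybar = 22/3 ≈ 7.333333
Sxy = sum((xi-xbar)(yi-ybar)) = 72
Sxx = sum((xi-xbar)^2) = 158
Syy = sum((yi-ybar)^2) = 152/3 ≈ 50.666667
sqrt(Sxx*Syy) ≈ 89.472528
r = Sxy / sqrt(Sxx*Syy) = 72 / 89.472528 ≈ 0.804716

0.8047


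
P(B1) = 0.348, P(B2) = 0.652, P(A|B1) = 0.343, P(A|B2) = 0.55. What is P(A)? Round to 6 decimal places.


P(A) = P(A|B1)*P(B1) + P(A|B2)*P(B2)
P(A|B1)*P(B1) = 0.343 * 0.348 = 0.119364
P(A|B2)*P(B2) = 0.55 * 0.652 = 0.3586
P(A) = 0.119364 + 0.3586 = 0.477964

0.477964


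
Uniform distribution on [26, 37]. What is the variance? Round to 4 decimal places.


Var = (b-a)^2 / 12
(b-a)^2 = (37 - 26)^2 = 121
Var = 121/12 ≈ 10.083333

10.0833


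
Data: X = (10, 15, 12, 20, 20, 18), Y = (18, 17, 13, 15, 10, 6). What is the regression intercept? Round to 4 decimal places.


a = ybar - b*xbar, where b = sum((xi-xbar)(yi-ybar)) / sum((xi-xbar)^2)
n = 6, xbar = 95/6 ≈ 15.833333, ybar = 79/6 ≈ 13.166667
Sxy = sum((xi-xbar)(yi-ybar)) = -311/6 ≈ -51.833333
Sxx = sum((xi-xbar)^2) = 533/6 ≈ 88.833333
b = Sxy / Sxx = -311/533 ≈ -0.583490
a = 13.166667 - (-0.583490) * 15.833333 = 11942/533 ≈ 22.405253

22.4053


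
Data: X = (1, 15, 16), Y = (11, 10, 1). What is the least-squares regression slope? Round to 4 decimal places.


b = sum((xi-xbar)(yi-ybar)) / sum((xi-xbar)^2)
n = 3, xbar = 32/3 ≈ 10.666667, ybar = 22/3 ≈ 7.333333
Sxy = sum((xi-xbar)(yi-ybar)) = -173/3 ≈ -57.666667
Sxx = sum((xi-xbar)^2) = 422/3 ≈ 140.666667
b = Sxy / Sxx = -173/422 ≈ -0.409953

-0.4100


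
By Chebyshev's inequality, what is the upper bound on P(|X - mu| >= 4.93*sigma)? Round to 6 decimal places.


P <= 1/k^2
k^2 = 4.93^2 = 24.3049
1/k^2 = 1 / 24.3049 ≈ 0.04114397

0.041144


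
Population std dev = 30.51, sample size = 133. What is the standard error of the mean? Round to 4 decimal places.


SE = sigma / sqrt(n)
sqrt(133) ≈ 11.532563
SE = 30.51 / 11.532563 ≈ 2.645553

2.6456


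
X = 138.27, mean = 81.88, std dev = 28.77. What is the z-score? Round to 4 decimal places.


z = (X - mu) / sigma
X - mu = 138.27 - 81.88 = 56.39
z = 56.39 / 28.77 = 5639/2877 ≈ 1.960028

1.9600


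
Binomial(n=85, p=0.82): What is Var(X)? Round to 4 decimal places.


Var = n*p*(1-p) = 85 * 0.82 * 0.18 = 12.546

12.5460


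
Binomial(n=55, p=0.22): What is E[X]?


E[X] = n*p = 55 * 0.22 = 12.1

12.1


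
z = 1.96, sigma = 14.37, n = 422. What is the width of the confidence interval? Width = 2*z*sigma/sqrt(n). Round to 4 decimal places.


width = 2*z*sigma/sqrt(n)
2*z*sigma = 2 * 1.96 * 14.37 = 56.3304
sqrt(422) ≈ 20.542639
width = 56.3304 / 20.542639 ≈ 2.742121

2.7421


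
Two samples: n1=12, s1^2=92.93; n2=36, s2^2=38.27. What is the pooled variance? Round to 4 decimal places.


sp^2 = ((n1-1)*s1^2 + (n2-1)*s2^2)/(n1+n2-2)
(n1-1)*s1^2 = 11 * 92.93 = 1022.23
(n2-1)*s2^2 = 35 * 38.27 = 1339.45
numerator = 1022.23 + 1339.45 = 2361.68
n1+n2-2 = 46
sp^2 = 2361.68 / 46 = 29521/575 ≈ 51.340870

51.3409


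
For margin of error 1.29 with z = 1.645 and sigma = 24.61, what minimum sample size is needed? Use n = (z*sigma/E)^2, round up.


z*sigma/E = 1.645 * 24.61 / 1.29 ≈ 31.382519
(z*sigma/E)^2 ≈ 984.862523
round up: n = 985

985


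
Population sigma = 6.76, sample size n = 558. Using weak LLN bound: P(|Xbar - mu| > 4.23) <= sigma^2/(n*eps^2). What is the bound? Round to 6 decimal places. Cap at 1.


bound = min(1, sigma^2/(n*eps^2))
sigma^2 = 6.76^2 = 45.6976
n*eps^2 = 558 * 4.23^2 = 558 * 17.8929 = 9984.2382
sigma^2/(n*eps^2) = 45.6976 / 9984.2382 ≈ 0.00457697

0.004577


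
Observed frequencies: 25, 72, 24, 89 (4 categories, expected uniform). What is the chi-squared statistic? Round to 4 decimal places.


chi2 = sum((O-E)^2/E), E = total/4
total = 210, E = 210/4 = 52.5
(25 - 52.5)^2 / 52.5 = 756.25 / 52.5 = 605/42 ≈ 14.404762
(72 - 52.5)^2 / 52.5 = 380.25 / 52.5 = 507/70 ≈ 7.242857
(24 - 52.5)^2 / 52.5 = 812.25 / 52.5 = 1083/70 ≈ 15.471429
(89 - 52.5)^2 / 52.5 = 1332.25 / 52.5 = 5329/210 ≈ 25.376190
chi2 = 6562/105 ≈ 62.495238

62.4952


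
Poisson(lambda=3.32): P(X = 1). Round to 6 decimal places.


P = e^(-lam) * lam^k / k!
e^(-3.32) ≈ 0.03615283
lam^k = 3.32^1 = 3.32
k! = 1! = 1
P = 0.03615283 * 3.32 / 1 ≈ 0.120027

0.120027


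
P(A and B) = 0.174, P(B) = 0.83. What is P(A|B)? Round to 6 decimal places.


P(A|B) = P(A and B) / P(B) = 0.174 / 0.83 = 87/415 ≈ 0.20963855

0.209639


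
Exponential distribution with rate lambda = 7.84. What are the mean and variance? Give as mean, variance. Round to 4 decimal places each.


mean = 1/lam, var = 1/lam^2
mean = 1 / 7.84 = 25/196 ≈ 0.127551
lam^2 = 7.84^2 = 61.4656
var = 1 / 61.4656 ≈ 0.016269

0.1276, 0.0163


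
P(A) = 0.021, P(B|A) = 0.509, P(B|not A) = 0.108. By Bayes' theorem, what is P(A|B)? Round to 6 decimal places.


P(A|B) = P(B|A)*P(A) / P(B), P(B) = P(B|A)*P(A) + P(B|not A)*P(not A)
P(B|A)*P(A) = 0.509 * 0.021 = 0.010689
P(B|not A)*P(not A) = 0.108 * 0.979 = 0.105732
P(B) = 0.010689 + 0.105732 = 0.116421
P(A|B) = 0.010689 / 0.116421 ≈ 0.09181333

0.091813


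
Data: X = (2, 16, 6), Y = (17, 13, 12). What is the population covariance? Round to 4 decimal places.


Cov = (1/n)*sum((xi-xbar)(yi-ybar))
n = 3, xbar = 24/3 = 8, ybar = 42/3 = 14
sum((xi-xbar)(yi-ybar)) = -22
Cov = -22 / 3 = -22/3 ≈ -7.333333

-7.3333


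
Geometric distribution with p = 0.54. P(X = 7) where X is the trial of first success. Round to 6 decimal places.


P = (1-p)^(k-1) * p
(1-p)^(k-1) = 0.46^6 ≈ 0.009474297
P = 0.009474297 * 0.54 ≈ 0.005116120

0.005116


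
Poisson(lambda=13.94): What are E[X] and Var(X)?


E[X] = Var(X) = lambda = 13.94

13.94, 13.94


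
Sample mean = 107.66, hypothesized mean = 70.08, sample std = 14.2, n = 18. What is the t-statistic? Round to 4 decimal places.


t = (xbar - mu0) / (s/sqrt(n))
xbar - mu0 = 107.66 - 70.08 = 37.58
sqrt(18) ≈ 4.24264069
s/sqrt(n) = 14.2 / 4.24264069 ≈ 3.34697210
t = 37.58 / 3.34697210 ≈ 11.228059

11.2281


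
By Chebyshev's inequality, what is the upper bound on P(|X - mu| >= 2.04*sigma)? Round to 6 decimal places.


P <= 1/k^2
k^2 = 2.04^2 = 4.1616
1/k^2 = 1 / 4.1616 = 625/2601 ≈ 0.24029220

0.240292


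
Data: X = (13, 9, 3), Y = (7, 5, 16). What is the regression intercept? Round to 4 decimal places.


a = ybar - b*xbar, where b = sum((xi-xbar)(yi-ybar)) / sum((xi-xbar)^2)
n = 3, xbar = 25/3 ≈ 8.333333, ybar = 28/3 ≈ 9.333333
Sxy = sum((xi-xbar)(yi-ybar)) = -148/3 ≈ -49.333333
Sxx = sum((xi-xbar)^2) = 152/3 ≈ 50.666667
b = Sxy / Sxx = -37/38 ≈ -0.973684
a = 9.333333 - (-0.973684) * 8.333333 = 663/38 ≈ 17.447368

17.4474


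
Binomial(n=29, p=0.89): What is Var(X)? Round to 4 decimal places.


Var = n*p*(1-p) = 29 * 0.89 * 0.11 = 2.8391

2.8391


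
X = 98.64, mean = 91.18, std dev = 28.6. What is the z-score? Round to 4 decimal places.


z = (X - mu) / sigma
X - mu = 98.64 - 91.18 = 7.46
z = 7.46 / 28.6 = 373/1430 ≈ 0.260839

0.2608


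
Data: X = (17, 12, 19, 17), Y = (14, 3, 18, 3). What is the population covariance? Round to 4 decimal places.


Cov = (1/n)*sum((xi-xbar)(yi-ybar))
n = 4, xbar = 65/4 = 16.25, ybar = 38/4 = 9.5
sum((xi-xbar)(yi-ybar)) = 49.5
Cov = 49.5 / 4 = 12.375

12.3750


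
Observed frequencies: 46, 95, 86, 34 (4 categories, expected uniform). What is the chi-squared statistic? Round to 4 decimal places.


chi2 = sum((O-E)^2/E), E = total/4
total = 261, E = 261/4 = 65.25
(46 - 65.25)^2 / 65.25 = 370.5625 / 65.25 = 5929/1044 ≈ 5.679119
(95 - 65.25)^2 / 65.25 = 885.0625 / 65.25 = 14161/1044 ≈ 13.564176
(86 - 65.25)^2 / 65.25 = 430.5625 / 65.25 = 6889/1044 ≈ 6.598659
(34 - 65.25)^2 / 65.25 = 976.5625 / 65.25 = 15625/1044 ≈ 14.966475
chi2 = 10651/261 ≈ 40.808429

40.8084


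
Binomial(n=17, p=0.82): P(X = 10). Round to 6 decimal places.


P = C(n,k) * p^k * (1-p)^(n-k)
C(17,10) = 19448
p^k = 0.82^10 ≈ 0.1374480
(1-p)^(n-k) = 0.18^7 ≈ 0.000006122200
P = 19448 * 0.1374480 * 0.000006122200 ≈ 0.016365

0.016365


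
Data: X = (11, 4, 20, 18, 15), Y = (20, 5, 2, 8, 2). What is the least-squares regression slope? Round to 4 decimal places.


b = sum((xi-xbar)(yi-ybar)) / sum((xi-xbar)^2)
n = 5, xbar = 68/5 = 13.6, ybar = 37/5 = 7.4
Sxy = sum((xi-xbar)(yi-ybar)) = -49.2
Sxx = sum((xi-xbar)^2) = 161.2
b = Sxy / Sxx = -123/403 ≈ -0.305211

-0.3052


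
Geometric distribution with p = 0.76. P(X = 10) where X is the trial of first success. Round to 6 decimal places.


P = (1-p)^(k-1) * p
(1-p)^(k-1) = 0.24^9 ≈ 0.000002641808
P = 0.000002641808 * 0.76 ≈ 0.000002007774

0.000002


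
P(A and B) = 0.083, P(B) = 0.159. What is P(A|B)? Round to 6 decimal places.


P(A|B) = P(A and B) / P(B) = 0.083 / 0.159 = 83/159 ≈ 0.52201258

0.522013


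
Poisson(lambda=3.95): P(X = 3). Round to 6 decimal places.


P = e^(-lam) * lam^k / k!
e^(-3.95) ≈ 0.01925470
lam^k = 3.95^3 = 61.629875
k! = 3! = 6
P = 0.01925470 * 61.629875 / 6 ≈ 0.197777

0.197777


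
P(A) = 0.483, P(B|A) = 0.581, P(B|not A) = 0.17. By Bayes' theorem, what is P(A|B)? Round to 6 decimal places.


P(A|B) = P(B|A)*P(A) / P(B), P(B) = P(B|A)*P(A) + P(B|not A)*P(not A)
P(B|A)*P(A) = 0.581 * 0.483 = 0.280623
P(B|not A)*P(not A) = 0.17 * 0.517 = 0.08789
P(B) = 0.280623 + 0.08789 = 0.368513
P(A|B) = 0.280623 / 0.368513 ≈ 0.76150095

0.761501


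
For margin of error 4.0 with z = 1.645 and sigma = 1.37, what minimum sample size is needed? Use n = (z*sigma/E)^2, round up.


z*sigma/E = 1.645 * 1.37 / 4.0 ≈ 0.563413
(z*sigma/E)^2 ≈ 0.317434
round up: n = 1

1


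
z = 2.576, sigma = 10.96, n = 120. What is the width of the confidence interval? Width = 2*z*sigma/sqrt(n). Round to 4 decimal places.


width = 2*z*sigma/sqrt(n)
2*z*sigma = 2 * 2.576 * 10.96 = 56.46592
sqrt(120) ≈ 10.954451
width = 56.46592 / 10.954451 ≈ 5.154610

5.1546


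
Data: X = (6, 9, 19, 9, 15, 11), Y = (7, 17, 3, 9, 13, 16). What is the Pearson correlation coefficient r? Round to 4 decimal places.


r = sum((xi-xbar)(yi-ybar)) / sqrt(sum((xi-xbar)^2) * sum((yi-ybar)^2))
n = 6, xbar = 69/6 = 11.5, ybar = 65/6 ≈ 10.833333
Sxy = sum((xi-xbar)(yi-ybar)) = -43.5
Sxx = sum((xi-xbar)^2) = 111.5
Syy = sum((yi-ybar)^2) = 893/6 ≈ 148.833333
sqrt(Sxx*Syy) ≈ 128.821259
r = Sxy / sqrt(Sxx*Syy) = -43.5 / 128.821259 ≈ -0.337677

-0.3377


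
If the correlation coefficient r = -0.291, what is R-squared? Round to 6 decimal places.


R^2 = r^2 = (-0.291)^2 = 0.084681

0.084681


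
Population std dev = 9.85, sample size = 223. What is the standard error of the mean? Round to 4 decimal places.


SE = sigma / sqrt(n)
sqrt(223) ≈ 14.933185
SE = 9.85 / 14.933185 ≈ 0.659605

0.6596


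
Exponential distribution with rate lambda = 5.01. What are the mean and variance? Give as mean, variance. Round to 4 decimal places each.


mean = 1/lam, var = 1/lam^2
mean = 1 / 5.01 = 100/501 ≈ 0.199601
lam^2 = 5.01^2 = 25.1001
var = 1 / 25.1001 ≈ 0.039840

0.1996, 0.0398


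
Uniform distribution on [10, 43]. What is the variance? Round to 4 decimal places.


Var = (b-a)^2 / 12
(b-a)^2 = (43 - 10)^2 = 1089
Var = 1089/12 = 90.75

90.7500


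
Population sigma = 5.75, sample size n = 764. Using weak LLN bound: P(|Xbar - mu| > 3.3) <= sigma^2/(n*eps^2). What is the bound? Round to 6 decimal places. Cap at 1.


bound = min(1, sigma^2/(n*eps^2))
sigma^2 = 5.75^2 = 33.0625
n*eps^2 = 764 * 3.3^2 = 764 * 10.89 = 8319.96
sigma^2/(n*eps^2) = 33.0625 / 8319.96 ≈ 0.00397388

0.003974


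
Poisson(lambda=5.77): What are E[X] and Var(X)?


E[X] = Var(X) = lambda = 5.77

5.77, 5.77


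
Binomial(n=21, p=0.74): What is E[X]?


E[X] = n*p = 21 * 0.74 = 15.54

15.54


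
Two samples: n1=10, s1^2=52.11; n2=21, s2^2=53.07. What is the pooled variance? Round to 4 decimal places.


sp^2 = ((n1-1)*s1^2 + (n2-1)*s2^2)/(n1+n2-2)
(n1-1)*s1^2 = 9 * 52.11 = 468.99
(n2-1)*s2^2 = 20 * 53.07 = 1061.4
numerator = 468.99 + 1061.4 = 1530.39
n1+n2-2 = 29
sp^2 = 1530.39 / 29 = 153039/2900 ≈ 52.772069

52.7721


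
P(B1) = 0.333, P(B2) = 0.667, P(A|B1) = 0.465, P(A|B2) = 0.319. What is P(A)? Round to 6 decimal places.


P(A) = P(A|B1)*P(B1) + P(A|B2)*P(B2)
P(A|B1)*P(B1) = 0.465 * 0.333 = 0.154845
P(A|B2)*P(B2) = 0.319 * 0.667 = 0.212773
P(A) = 0.154845 + 0.212773 = 0.367618

0.367618


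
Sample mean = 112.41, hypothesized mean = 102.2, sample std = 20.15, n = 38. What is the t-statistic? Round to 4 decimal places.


t = (xbar - mu0) / (s/sqrt(n))
xbar - mu0 = 112.41 - 102.2 = 10.21
sqrt(38) ≈ 6.16441400
s/sqrt(n) = 20.15 / 6.16441400 ≈ 3.26876164
t = 10.21 / 3.26876164 ≈ 3.123507

3.1235


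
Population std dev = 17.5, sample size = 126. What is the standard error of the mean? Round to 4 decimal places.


SE = sigma / sqrt(n)
sqrt(126) ≈ 11.224972
SE = 17.5 / 11.224972 ≈ 1.559024

1.5590


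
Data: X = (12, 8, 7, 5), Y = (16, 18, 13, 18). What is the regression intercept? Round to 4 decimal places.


a = ybar - b*xbar, where b = sum((xi-xbar)(yi-ybar)) / sum((xi-xbar)^2)
n = 4, xbar = 32/4 = 8, ybar = 65/4 = 16.25
Sxy = sum((xi-xbar)(yi-ybar)) = -3
Sxx = sum((xi-xbar)^2) = 26
b = Sxy / Sxx = -3/26 ≈ -0.115385
a = 16.25 - (-0.115385) * 8 = 893/52 ≈ 17.173077

17.1731


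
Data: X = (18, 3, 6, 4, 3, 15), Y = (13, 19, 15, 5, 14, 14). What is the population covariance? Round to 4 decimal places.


Cov = (1/n)*sum((xi-xbar)(yi-ybar))
n = 6, xbar = 49/6 ≈ 8.166667, ybar = 80/6 = 40/3 ≈ 13.333333
sum((xi-xbar)(yi-ybar)) = -1/3 ≈ -0.333333
Cov = -0.333333 / 6 = -1/18 ≈ -0.055556

-0.0556


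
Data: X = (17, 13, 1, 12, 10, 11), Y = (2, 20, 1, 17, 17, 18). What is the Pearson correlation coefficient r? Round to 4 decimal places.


r = sum((xi-xbar)(yi-ybar)) / sqrt(sum((xi-xbar)^2) * sum((yi-ybar)^2))
n = 6, xbar = 64/6 = 32/3 ≈ 10.666667, ybar = 75/6 = 12.5
Sxy = sum((xi-xbar)(yi-ybar)) = 67
Sxx = sum((xi-xbar)^2) = 424/3 ≈ 141.333333
Syy = sum((yi-ybar)^2) = 369.5
sqrt(Sxx*Syy) ≈ 228.522792
r = Sxy / sqrt(Sxx*Syy) = 67 / 228.522792 ≈ 0.293187

0.2932


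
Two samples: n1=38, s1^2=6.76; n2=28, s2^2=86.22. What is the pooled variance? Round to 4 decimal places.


sp^2 = ((n1-1)*s1^2 + (n2-1)*s2^2)/(n1+n2-2)
(n1-1)*s1^2 = 37 * 6.76 = 250.12
(n2-1)*s2^2 = 27 * 86.22 = 2327.94
numerator = 250.12 + 2327.94 = 2578.06
n1+n2-2 = 64
sp^2 = 2578.06 / 64 = 128903/3200 ≈ 40.282188

40.2822


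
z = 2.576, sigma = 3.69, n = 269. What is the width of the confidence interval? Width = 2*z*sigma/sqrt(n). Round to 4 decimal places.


width = 2*z*sigma/sqrt(n)
2*z*sigma = 2 * 2.576 * 3.69 = 19.01088
sqrt(269) ≈ 16.401219
width = 19.01088 / 16.401219 ≈ 1.159114

1.1591


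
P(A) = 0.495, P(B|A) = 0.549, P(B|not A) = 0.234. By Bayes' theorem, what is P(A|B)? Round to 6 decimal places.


P(A|B) = P(B|A)*P(A) / P(B), P(B) = P(B|A)*P(A) + P(B|not A)*P(not A)
P(B|A)*P(A) = 0.549 * 0.495 = 0.271755
P(B|not A)*P(not A) = 0.234 * 0.505 = 0.11817
P(B) = 0.271755 + 0.11817 = 0.389925
P(A|B) = 0.271755 / 0.389925 = 6039/8665 ≈ 0.69694172

0.696942


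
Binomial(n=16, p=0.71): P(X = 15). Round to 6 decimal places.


P = C(n,k) * p^k * (1-p)^(n-k)
C(16,15) = 16
p^k = 0.71^15 ≈ 0.005873206
(1-p)^(n-k) = 0.29^1 = 0.29
P = 16 * 0.005873206 * 0.29 ≈ 0.027252

0.027252


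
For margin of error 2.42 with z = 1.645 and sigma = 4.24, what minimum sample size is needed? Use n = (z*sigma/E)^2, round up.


z*sigma/E = 1.645 * 4.24 / 2.42 = 17437/6050 ≈ 2.882149
(z*sigma/E)^2 ≈ 8.306781
round up: n = 9

9


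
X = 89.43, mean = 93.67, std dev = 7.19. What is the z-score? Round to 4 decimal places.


z = (X - mu) / sigma
X - mu = 89.43 - 93.67 = -4.24
z = -4.24 / 7.19 = -424/719 ≈ -0.589708

-0.5897


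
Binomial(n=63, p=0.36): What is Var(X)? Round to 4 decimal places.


Var = n*p*(1-p) = 63 * 0.36 * 0.64 = 14.5152

14.5152


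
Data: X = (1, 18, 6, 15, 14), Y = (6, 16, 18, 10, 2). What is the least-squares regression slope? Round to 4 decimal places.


b = sum((xi-xbar)(yi-ybar)) / sum((xi-xbar)^2)
n = 5, xbar = 54/5 = 10.8, ybar = 52/5 = 10.4
Sxy = sum((xi-xbar)(yi-ybar)) = 18.4
Sxx = sum((xi-xbar)^2) = 198.8
b = Sxy / Sxx = 46/497 ≈ 0.092555

0.0926


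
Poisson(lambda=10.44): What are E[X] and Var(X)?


E[X] = Var(X) = lambda = 10.44

10.44, 10.44


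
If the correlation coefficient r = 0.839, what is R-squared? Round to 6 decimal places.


R^2 = r^2 = (0.839)^2 = 0.703921

0.703921


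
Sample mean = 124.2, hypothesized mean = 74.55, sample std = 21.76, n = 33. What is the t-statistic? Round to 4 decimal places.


t = (xbar - mu0) / (s/sqrt(n))
xbar - mu0 = 124.2 - 74.55 = 49.65
sqrt(33) ≈ 5.74456265
s/sqrt(n) = 21.76 / 5.74456265 ≈ 3.78792979
t = 49.65 / 3.78792979 ≈ 13.107424

13.1074


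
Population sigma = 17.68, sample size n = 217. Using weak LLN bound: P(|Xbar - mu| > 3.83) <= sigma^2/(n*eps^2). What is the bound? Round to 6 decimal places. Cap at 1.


bound = min(1, sigma^2/(n*eps^2))
sigma^2 = 17.68^2 = 312.5824
n*eps^2 = 217 * 3.83^2 = 217 * 14.6689 = 3183.1513
sigma^2/(n*eps^2) = 312.5824 / 3183.1513 ≈ 0.09819904

0.098199


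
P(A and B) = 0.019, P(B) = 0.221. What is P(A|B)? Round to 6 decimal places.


P(A|B) = P(A and B) / P(B) = 0.019 / 0.221 = 19/221 ≈ 0.08597285

0.085973


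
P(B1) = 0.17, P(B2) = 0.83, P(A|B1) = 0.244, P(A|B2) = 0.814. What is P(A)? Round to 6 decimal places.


P(A) = P(A|B1)*P(B1) + P(A|B2)*P(B2)
P(A|B1)*P(B1) = 0.244 * 0.17 = 0.04148
P(A|B2)*P(B2) = 0.814 * 0.83 = 0.67562
P(A) = 0.04148 + 0.67562 = 0.7171

0.717100


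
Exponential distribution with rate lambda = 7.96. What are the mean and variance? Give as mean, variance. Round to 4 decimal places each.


mean = 1/lam, var = 1/lam^2
mean = 1 / 7.96 = 25/199 ≈ 0.125628
lam^2 = 7.96^2 = 63.3616
var = 1 / 63.3616 ≈ 0.015782

0.1256, 0.0158


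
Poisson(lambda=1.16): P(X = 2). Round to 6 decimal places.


P = e^(-lam) * lam^k / k!
e^(-1.16) ≈ 0.3134862
lam^k = 1.16^2 = 1.3456
k! = 2! = 2
P = 0.3134862 * 1.3456 / 2 ≈ 0.210914

0.210914


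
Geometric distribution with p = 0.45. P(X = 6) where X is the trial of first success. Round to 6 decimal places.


P = (1-p)^(k-1) * p
(1-p)^(k-1) = 0.55^5 ≈ 0.05032844
P = 0.05032844 * 0.45 ≈ 0.02264780

0.022648


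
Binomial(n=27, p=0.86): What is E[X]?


E[X] = n*p = 27 * 0.86 = 23.22

23.22


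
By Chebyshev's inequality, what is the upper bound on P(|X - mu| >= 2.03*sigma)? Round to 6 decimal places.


P <= 1/k^2
k^2 = 2.03^2 = 4.1209
1/k^2 = 1 / 4.1209 ≈ 0.24266544

0.242665


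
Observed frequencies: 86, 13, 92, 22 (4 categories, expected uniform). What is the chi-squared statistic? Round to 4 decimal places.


chi2 = sum((O-E)^2/E), E = total/4
total = 213, E = 213/4 = 53.25
(86 - 53.25)^2 / 53.25 = 1072.5625 / 53.25 = 17161/852 ≈ 20.142019
(13 - 53.25)^2 / 53.25 = 1620.0625 / 53.25 = 25921/852 ≈ 30.423709
(92 - 53.25)^2 / 53.25 = 1501.5625 / 53.25 = 24025/852 ≈ 28.198357
(22 - 53.25)^2 / 53.25 = 976.5625 / 53.25 = 15625/852 ≈ 18.339202
chi2 = 20683/213 ≈ 97.103286

97.1033


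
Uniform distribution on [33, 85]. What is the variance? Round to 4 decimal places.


Var = (b-a)^2 / 12
(b-a)^2 = (85 - 33)^2 = 2704
Var = 2704/12 ≈ 225.333333

225.3333


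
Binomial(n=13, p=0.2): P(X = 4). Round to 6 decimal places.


P = C(n,k) * p^k * (1-p)^(n-k)
C(13,4) = 715
p^k = 0.2^4 = 0.0016
(1-p)^(n-k) = 0.8^9 ≈ 0.1342177
P = 715 * 0.0016 * 0.1342177 ≈ 0.153545

0.153545


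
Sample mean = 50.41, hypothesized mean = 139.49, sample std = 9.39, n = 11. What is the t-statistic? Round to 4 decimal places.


t = (xbar - mu0) / (s/sqrt(n))
xbar - mu0 = 50.41 - 139.49 = -89.08
sqrt(11) ≈ 3.31662479
s/sqrt(n) = 9.39 / 3.31662479 ≈ 2.83119153
t = -89.08 / 2.83119153 ≈ -31.463784

-31.4638


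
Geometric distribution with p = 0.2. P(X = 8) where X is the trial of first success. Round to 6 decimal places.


P = (1-p)^(k-1) * p
(1-p)^(k-1) = 0.8^7 = 0.2097152
P = 0.2097152 * 0.2 = 0.04194304

0.041943


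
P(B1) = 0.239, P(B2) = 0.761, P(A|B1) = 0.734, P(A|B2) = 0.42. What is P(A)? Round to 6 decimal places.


P(A) = P(A|B1)*P(B1) + P(A|B2)*P(B2)
P(A|B1)*P(B1) = 0.734 * 0.239 = 0.175426
P(A|B2)*P(B2) = 0.42 * 0.761 = 0.31962
P(A) = 0.175426 + 0.31962 = 0.495046

0.495046


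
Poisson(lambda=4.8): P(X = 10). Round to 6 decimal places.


P = e^(-lam) * lam^k / k!
e^(-4.8) ≈ 0.008229747
lam^k = 4.8^10 ≈ 6492506.210855
k! = 10! = 3628800
P = 0.008229747 * 6492506.210855 / 3628800 ≈ 0.014724

0.014724


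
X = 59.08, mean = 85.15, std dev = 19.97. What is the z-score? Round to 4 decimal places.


z = (X - mu) / sigma
X - mu = 59.08 - 85.15 = -26.07
z = -26.07 / 19.97 = -2607/1997 ≈ -1.305458

-1.3055


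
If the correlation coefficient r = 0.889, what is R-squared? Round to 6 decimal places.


R^2 = r^2 = (0.889)^2 = 0.790321

0.790321


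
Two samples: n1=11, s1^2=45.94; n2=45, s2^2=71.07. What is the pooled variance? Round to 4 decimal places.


sp^2 = ((n1-1)*s1^2 + (n2-1)*s2^2)/(n1+n2-2)
(n1-1)*s1^2 = 10 * 45.94 = 459.4
(n2-1)*s2^2 = 44 * 71.07 = 3127.08
numerator = 459.4 + 3127.08 = 3586.48
n1+n2-2 = 54
sp^2 = 3586.48 / 54 = 44831/675 ≈ 66.416296

66.4163


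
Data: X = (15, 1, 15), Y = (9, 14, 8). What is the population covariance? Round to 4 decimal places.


Cov = (1/n)*sum((xi-xbar)(yi-ybar))
n = 3, xbar = 31/3 ≈ 10.333333, ybar = 31/3 ≈ 10.333333
sum((xi-xbar)(yi-ybar)) = -154/3 ≈ -51.333333
Cov = -51.333333 / 3 = -154/9 ≈ -17.111111

-17.1111


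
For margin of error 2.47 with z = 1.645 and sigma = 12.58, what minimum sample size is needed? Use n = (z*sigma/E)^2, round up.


z*sigma/E = 1.645 * 12.58 / 2.47 ≈ 8.378178
(z*sigma/E)^2 ≈ 70.193869
round up: n = 71

71
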